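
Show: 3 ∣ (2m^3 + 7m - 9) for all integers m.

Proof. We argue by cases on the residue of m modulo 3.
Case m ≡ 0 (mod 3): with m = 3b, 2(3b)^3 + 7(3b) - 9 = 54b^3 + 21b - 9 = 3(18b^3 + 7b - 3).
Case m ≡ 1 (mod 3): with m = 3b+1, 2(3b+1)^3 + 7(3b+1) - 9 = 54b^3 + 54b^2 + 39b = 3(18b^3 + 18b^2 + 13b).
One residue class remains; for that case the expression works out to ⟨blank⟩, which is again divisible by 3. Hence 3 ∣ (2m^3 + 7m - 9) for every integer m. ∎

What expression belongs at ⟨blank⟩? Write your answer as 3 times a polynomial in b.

The residues treated are {0, 1}, so the missing case is m ≡ 2 (mod 3); write m = 3b+2.
Then 2(3b+2)^3 + 7(3b+2) - 9 = 54b^3 + 108b^2 + 93b + 21 = 3(18b^3 + 36b^2 + 31b + 7).

3(18b^3 + 36b^2 + 31b + 7)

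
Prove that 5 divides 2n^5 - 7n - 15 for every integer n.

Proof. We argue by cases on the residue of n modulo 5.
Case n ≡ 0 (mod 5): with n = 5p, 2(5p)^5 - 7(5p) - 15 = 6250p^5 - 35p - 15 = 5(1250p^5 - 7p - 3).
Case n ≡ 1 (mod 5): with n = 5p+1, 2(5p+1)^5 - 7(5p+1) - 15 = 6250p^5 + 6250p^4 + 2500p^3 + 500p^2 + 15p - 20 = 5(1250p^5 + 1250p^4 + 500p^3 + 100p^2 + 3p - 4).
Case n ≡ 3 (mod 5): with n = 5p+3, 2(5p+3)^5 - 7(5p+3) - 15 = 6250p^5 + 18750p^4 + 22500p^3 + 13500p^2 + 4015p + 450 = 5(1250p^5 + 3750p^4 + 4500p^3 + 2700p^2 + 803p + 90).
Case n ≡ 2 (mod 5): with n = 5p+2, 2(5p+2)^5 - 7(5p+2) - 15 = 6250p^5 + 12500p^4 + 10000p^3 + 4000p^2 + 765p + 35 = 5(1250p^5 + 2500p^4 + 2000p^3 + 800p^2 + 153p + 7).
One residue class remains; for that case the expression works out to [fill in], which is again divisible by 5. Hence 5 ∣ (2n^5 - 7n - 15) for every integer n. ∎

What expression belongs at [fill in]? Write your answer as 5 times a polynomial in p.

Only n ≡ 4 (mod 5) is unaccounted for. Put n = 5p+4:
2(5p+4)^5 - 7(5p+4) - 15 expands to 6250p^5 + 25000p^4 + 40000p^3 + 32000p^2 + 12765p + 2005,
and factoring out 5 leaves 5(1250p^5 + 5000p^4 + 8000p^3 + 6400p^2 + 2553p + 401).

5(1250p^5 + 5000p^4 + 8000p^3 + 6400p^2 + 2553p + 401)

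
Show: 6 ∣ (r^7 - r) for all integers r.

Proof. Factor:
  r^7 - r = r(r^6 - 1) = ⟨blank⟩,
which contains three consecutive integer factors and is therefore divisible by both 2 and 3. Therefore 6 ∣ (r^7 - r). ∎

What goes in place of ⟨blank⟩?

r^6 - 1 = (r^2 - 1)(r^4 + r^2 + 1), and r^2 - 1 = (r-1)(r+1).
So r(r^6 - 1) = (r - 1)r(r + 1)(r^4 + r^2 + 1).

(r - 1)r(r + 1)(r^4 + r^2 + 1)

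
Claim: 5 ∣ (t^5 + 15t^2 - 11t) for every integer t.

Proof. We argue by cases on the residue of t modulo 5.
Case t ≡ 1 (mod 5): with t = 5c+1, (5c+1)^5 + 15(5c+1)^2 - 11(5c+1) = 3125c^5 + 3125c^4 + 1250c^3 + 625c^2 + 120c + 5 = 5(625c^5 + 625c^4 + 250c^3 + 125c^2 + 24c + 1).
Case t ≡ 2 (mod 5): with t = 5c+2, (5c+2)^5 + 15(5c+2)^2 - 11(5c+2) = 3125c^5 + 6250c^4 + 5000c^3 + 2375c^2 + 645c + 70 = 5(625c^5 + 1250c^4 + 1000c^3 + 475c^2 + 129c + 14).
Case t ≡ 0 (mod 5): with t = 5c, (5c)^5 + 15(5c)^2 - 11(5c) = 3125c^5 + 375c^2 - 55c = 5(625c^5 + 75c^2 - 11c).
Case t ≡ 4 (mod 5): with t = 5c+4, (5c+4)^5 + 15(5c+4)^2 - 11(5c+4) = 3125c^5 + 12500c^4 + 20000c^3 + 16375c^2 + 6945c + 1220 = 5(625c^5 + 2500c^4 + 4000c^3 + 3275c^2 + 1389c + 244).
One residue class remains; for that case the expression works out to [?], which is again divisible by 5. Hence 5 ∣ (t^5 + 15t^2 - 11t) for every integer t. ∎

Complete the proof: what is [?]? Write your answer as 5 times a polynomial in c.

The residues treated are {1, 2, 0, 4}, so the missing case is t ≡ 3 (mod 5); write t = 5c+3.
Then (5c+3)^5 + 15(5c+3)^2 - 11(5c+3) = 3125c^5 + 9375c^4 + 11250c^3 + 7125c^2 + 2420c + 345 = 5(625c^5 + 1875c^4 + 2250c^3 + 1425c^2 + 484c + 69).

5(625c^5 + 1875c^4 + 2250c^3 + 1425c^2 + 484c + 69)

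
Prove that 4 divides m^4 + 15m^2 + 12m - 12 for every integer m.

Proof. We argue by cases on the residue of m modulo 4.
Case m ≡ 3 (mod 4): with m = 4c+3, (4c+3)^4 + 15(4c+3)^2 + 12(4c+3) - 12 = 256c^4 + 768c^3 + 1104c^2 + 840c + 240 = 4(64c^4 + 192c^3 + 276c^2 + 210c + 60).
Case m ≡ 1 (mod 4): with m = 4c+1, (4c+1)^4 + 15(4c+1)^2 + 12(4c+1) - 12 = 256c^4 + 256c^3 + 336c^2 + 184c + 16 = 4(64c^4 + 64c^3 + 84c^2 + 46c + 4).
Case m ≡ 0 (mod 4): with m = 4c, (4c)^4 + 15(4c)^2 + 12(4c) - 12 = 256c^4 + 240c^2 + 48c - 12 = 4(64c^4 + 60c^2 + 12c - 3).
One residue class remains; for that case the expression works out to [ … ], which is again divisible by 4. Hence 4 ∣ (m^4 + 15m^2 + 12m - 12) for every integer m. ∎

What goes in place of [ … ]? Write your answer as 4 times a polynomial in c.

4(64c^4 + 128c^3 + 156c^2 + 104c + 22)

The residues treated are {3, 1, 0}, so the missing case is m ≡ 2 (mod 4); write m = 4c+2.
Then (4c+2)^4 + 15(4c+2)^2 + 12(4c+2) - 12 = 256c^4 + 512c^3 + 624c^2 + 416c + 88 = 4(64c^4 + 128c^3 + 156c^2 + 104c + 22).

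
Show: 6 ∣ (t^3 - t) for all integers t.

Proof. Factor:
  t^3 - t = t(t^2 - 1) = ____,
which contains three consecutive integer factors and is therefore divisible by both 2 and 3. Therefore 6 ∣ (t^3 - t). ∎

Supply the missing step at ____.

(t - 1)t(t + 1)

t(t^2 - 1) = t(t - 1)(t + 1) = (t - 1)t(t + 1).
These three factors are consecutive integers, so their product is divisible by 6.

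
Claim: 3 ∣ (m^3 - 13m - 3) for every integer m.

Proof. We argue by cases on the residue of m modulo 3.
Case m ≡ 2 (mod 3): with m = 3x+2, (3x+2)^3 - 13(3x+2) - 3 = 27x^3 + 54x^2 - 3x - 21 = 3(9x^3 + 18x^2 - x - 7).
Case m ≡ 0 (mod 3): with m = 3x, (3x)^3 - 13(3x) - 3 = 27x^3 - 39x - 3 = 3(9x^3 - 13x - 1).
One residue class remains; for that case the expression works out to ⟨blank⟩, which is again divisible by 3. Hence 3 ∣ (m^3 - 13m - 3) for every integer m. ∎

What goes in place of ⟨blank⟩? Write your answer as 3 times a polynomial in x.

3(9x^3 + 9x^2 - 10x - 5)

The residues treated are {2, 0}, so the missing case is m ≡ 1 (mod 3); write m = 3x+1.
Then (3x+1)^3 - 13(3x+1) - 3 = 27x^3 + 27x^2 - 30x - 15 = 3(9x^3 + 9x^2 - 10x - 5).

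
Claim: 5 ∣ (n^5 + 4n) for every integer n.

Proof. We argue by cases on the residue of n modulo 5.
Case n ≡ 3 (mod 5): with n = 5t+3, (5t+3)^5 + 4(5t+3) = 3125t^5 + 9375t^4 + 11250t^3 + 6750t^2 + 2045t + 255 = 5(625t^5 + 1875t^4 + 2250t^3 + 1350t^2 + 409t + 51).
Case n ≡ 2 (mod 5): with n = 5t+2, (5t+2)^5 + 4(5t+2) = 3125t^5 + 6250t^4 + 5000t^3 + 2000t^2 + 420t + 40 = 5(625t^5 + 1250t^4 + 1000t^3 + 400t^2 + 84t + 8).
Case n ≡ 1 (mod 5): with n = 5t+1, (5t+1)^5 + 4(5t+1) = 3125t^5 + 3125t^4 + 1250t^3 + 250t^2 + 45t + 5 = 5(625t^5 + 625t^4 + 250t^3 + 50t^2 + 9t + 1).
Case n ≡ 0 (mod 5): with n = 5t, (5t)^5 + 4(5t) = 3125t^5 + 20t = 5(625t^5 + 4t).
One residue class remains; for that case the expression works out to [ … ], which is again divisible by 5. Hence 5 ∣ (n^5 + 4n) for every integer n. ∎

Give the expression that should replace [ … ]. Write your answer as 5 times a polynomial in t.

Only n ≡ 4 (mod 5) is unaccounted for. Put n = 5t+4:
(5t+4)^5 + 4(5t+4) expands to 3125t^5 + 12500t^4 + 20000t^3 + 16000t^2 + 6420t + 1040,
and factoring out 5 leaves 5(625t^5 + 2500t^4 + 4000t^3 + 3200t^2 + 1284t + 208).

5(625t^5 + 2500t^4 + 4000t^3 + 3200t^2 + 1284t + 208)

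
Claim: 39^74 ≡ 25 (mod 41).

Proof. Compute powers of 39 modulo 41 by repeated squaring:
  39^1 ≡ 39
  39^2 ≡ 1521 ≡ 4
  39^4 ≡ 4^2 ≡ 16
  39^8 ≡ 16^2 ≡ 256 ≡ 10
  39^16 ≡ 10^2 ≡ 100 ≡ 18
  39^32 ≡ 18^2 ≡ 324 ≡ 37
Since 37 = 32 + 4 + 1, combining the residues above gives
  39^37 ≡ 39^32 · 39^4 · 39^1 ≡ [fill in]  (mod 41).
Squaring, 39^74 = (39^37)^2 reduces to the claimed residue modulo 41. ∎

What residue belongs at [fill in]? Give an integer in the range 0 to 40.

5

39^32 · 39^4 · 39^1 ≡ 37 · 16 · 39 = 23088.
23088 mod 41 = 5, so 39^37 ≡ 5 (mod 41).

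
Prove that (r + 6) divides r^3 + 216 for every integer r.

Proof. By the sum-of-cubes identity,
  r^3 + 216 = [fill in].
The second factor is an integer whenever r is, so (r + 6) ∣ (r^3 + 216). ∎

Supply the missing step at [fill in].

Polynomial division of r^3 + 216 by r + 6 leaves remainder 0 and quotient r^2 - 6r + 36.
Hence r^3 + 216 = (r + 6)(r^2 - 6r + 36).

(r + 6)(r^2 - 6r + 36)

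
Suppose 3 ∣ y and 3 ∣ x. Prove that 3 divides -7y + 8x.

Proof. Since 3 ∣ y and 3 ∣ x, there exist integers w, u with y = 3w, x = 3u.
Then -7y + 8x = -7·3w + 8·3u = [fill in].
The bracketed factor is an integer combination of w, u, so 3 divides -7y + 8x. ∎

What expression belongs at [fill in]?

3(8u - 7w)

Each term has a factor of 3: -7·3w + 8·3u = 3·(8u - 7w).
Since 8u - 7w is an integer, 3 ∣ (-7y + 8x).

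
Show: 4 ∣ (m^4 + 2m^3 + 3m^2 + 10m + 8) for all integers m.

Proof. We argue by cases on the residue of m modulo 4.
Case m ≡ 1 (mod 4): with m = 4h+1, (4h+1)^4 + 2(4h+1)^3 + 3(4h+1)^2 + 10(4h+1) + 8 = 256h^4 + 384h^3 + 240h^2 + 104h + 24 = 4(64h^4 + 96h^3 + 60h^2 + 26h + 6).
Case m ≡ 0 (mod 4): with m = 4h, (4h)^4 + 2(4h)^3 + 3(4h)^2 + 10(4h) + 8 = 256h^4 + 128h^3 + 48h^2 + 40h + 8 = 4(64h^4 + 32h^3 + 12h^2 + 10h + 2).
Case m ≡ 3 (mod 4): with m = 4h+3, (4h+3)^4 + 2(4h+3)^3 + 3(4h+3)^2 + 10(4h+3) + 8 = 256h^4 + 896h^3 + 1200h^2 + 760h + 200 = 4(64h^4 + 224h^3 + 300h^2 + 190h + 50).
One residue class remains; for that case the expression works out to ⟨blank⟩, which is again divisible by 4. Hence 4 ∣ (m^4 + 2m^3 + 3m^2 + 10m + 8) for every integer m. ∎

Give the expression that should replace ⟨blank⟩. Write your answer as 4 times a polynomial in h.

The residues treated are {1, 0, 3}, so the missing case is m ≡ 2 (mod 4); write m = 4h+2.
Then (4h+2)^4 + 2(4h+2)^3 + 3(4h+2)^2 + 10(4h+2) + 8 = 256h^4 + 640h^3 + 624h^2 + 312h + 72 = 4(64h^4 + 160h^3 + 156h^2 + 78h + 18).

4(64h^4 + 160h^3 + 156h^2 + 78h + 18)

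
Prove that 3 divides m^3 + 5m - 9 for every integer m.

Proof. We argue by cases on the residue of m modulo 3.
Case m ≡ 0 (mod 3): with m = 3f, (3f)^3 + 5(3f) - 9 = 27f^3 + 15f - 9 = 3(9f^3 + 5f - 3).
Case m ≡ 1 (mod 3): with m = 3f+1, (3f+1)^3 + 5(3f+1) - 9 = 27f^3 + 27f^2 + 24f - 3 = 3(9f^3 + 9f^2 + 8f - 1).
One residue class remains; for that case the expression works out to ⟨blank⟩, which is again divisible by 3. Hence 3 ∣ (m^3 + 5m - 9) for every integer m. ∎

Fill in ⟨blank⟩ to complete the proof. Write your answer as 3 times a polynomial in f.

Only m ≡ 2 (mod 3) is unaccounted for. Put m = 3f+2:
(3f+2)^3 + 5(3f+2) - 9 expands to 27f^3 + 54f^2 + 51f + 9,
and factoring out 3 leaves 3(9f^3 + 18f^2 + 17f + 3).

3(9f^3 + 18f^2 + 17f + 3)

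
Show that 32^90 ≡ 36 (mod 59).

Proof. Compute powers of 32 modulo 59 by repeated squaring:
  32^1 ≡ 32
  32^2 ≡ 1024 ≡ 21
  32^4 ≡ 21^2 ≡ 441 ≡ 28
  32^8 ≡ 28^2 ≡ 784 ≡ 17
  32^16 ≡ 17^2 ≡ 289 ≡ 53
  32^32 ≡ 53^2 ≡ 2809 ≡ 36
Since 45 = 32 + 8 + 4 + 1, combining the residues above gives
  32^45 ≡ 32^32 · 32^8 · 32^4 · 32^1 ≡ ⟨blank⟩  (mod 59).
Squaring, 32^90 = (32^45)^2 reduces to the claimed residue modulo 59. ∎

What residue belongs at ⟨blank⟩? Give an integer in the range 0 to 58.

6

32^32 · 32^8 · 32^4 · 32^1 ≡ 36 · 17 · 28 · 32 = 548352.
548352 mod 59 = 6, so 32^45 ≡ 6 (mod 59).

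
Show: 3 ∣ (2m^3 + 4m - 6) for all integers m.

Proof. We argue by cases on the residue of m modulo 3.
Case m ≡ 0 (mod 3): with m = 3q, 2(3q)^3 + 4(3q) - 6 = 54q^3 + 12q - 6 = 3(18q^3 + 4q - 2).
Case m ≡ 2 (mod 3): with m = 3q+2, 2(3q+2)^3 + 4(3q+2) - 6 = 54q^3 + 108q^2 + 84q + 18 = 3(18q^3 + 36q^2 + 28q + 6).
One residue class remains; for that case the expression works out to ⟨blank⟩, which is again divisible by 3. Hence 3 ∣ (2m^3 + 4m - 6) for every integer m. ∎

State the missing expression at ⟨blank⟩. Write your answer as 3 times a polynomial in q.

The residues treated are {0, 2}, so the missing case is m ≡ 1 (mod 3); write m = 3q+1.
Then 2(3q+1)^3 + 4(3q+1) - 6 = 54q^3 + 54q^2 + 30q = 3(18q^3 + 18q^2 + 10q).

3(18q^3 + 18q^2 + 10q)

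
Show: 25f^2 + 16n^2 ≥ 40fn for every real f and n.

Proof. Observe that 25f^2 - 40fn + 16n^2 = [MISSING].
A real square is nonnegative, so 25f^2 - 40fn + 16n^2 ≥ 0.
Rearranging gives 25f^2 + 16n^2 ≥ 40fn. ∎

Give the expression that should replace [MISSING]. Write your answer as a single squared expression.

The leading and trailing coefficients are 5^2 and 4^2, and 40 = 2·5·4, so the trinomial is (5f - 4n)^2.
Hence 25f^2 - 40fn + 16n^2 ≥ 0.

(5f - 4n)^2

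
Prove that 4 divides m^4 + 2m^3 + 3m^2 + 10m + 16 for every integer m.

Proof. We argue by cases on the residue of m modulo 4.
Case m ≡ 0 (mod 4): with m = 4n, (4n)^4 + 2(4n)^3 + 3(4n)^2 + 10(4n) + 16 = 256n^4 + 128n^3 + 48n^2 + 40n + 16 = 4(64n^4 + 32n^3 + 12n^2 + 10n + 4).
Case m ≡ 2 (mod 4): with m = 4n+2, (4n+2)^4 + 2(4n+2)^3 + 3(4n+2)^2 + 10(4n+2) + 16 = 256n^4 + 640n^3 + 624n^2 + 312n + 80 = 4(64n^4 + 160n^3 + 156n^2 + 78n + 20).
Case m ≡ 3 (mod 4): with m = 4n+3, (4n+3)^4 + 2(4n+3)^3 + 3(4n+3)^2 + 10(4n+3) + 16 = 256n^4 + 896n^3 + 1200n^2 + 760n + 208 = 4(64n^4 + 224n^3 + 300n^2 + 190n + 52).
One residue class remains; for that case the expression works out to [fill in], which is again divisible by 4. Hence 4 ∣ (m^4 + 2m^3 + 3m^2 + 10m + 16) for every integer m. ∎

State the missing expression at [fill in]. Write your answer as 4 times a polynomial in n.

4(64n^4 + 96n^3 + 60n^2 + 26n + 8)

Only m ≡ 1 (mod 4) is unaccounted for. Put m = 4n+1:
(4n+1)^4 + 2(4n+1)^3 + 3(4n+1)^2 + 10(4n+1) + 16 expands to 256n^4 + 384n^3 + 240n^2 + 104n + 32,
and factoring out 4 leaves 4(64n^4 + 96n^3 + 60n^2 + 26n + 8).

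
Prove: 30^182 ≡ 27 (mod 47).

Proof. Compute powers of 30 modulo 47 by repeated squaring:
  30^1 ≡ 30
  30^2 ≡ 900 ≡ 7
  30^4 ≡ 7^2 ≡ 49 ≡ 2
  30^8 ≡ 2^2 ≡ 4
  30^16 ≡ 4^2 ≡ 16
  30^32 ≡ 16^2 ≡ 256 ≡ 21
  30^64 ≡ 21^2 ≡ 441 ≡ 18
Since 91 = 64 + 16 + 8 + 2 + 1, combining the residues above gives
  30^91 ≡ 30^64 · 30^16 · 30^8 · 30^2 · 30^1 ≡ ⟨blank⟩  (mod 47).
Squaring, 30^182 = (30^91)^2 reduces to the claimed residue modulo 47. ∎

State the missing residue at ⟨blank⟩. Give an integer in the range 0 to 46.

Multiply the listed residues: 18 · 16 · 4 · 7 · 30 = 288 → 1152 → 8064 → 241920.
Reducing modulo 47: 241920 = 5147·47 + 11, so 30^91 ≡ 11.

11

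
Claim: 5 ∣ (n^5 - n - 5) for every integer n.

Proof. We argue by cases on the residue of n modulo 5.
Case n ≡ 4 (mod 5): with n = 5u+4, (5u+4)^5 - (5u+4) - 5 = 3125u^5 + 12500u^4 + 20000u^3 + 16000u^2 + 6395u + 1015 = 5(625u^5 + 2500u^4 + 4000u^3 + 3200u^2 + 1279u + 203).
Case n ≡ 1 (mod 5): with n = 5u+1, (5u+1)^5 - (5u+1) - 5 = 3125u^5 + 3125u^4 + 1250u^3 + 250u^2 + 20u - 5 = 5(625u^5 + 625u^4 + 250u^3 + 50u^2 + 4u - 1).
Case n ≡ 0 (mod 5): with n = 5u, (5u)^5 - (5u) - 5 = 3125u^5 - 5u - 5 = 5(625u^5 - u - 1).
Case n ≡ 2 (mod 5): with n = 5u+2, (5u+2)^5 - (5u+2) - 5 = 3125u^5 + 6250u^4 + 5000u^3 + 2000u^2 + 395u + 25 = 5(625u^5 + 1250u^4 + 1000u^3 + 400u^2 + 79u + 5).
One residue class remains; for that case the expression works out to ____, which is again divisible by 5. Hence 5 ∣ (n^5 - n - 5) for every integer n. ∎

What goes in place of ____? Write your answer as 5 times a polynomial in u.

5(625u^5 + 1875u^4 + 2250u^3 + 1350u^2 + 404u + 47)

Only n ≡ 3 (mod 5) is unaccounted for. Put n = 5u+3:
(5u+3)^5 - (5u+3) - 5 expands to 3125u^5 + 9375u^4 + 11250u^3 + 6750u^2 + 2020u + 235,
and factoring out 5 leaves 5(625u^5 + 1875u^4 + 2250u^3 + 1350u^2 + 404u + 47).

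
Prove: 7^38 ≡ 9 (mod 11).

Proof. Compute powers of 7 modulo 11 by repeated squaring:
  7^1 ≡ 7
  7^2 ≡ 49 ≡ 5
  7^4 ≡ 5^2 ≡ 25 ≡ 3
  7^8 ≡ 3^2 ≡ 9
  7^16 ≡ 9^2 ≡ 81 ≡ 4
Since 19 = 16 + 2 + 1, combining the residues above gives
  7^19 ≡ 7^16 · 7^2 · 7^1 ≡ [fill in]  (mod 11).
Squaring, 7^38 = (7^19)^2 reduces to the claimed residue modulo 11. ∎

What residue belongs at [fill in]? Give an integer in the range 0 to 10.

8

7^16 · 7^2 · 7^1 ≡ 4 · 5 · 7 = 140.
140 mod 11 = 8, so 7^19 ≡ 8 (mod 11).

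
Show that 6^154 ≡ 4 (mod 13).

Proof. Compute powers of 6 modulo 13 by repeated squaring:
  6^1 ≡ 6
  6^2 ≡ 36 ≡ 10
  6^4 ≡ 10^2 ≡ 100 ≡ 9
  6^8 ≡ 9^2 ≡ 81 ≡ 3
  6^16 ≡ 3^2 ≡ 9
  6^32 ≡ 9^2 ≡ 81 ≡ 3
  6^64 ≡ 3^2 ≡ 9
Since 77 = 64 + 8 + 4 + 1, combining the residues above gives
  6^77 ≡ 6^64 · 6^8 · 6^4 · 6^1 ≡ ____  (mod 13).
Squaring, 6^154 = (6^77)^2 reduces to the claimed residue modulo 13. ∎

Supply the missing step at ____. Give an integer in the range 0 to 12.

2

Multiply the listed residues: 9 · 3 · 9 · 6 = 27 → 243 → 1458.
Reducing modulo 13: 1458 = 112·13 + 2, so 6^77 ≡ 2.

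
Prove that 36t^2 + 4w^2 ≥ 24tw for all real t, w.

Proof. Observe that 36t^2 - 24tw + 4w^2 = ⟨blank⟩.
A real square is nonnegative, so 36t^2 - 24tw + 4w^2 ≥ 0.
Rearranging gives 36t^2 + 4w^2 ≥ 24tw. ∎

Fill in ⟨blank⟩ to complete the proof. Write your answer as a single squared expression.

The leading and trailing coefficients are 6^2 and 2^2, and 24 = 2·6·2, so the trinomial is (6t - 2w)^2.
Hence 36t^2 - 24tw + 4w^2 ≥ 0.

(6t - 2w)^2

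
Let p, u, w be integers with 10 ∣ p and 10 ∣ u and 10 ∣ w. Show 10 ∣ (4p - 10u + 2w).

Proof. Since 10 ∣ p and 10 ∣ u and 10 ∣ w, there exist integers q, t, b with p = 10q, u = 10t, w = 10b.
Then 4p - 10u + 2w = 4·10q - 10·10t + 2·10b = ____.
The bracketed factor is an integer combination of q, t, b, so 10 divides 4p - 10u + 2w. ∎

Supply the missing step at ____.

Each term has a factor of 10: 4·10q - 10·10t + 2·10b = 10·(2b + 4q - 10t).
Since 2b + 4q - 10t is an integer, 10 ∣ (4p - 10u + 2w).

10(2b + 4q - 10t)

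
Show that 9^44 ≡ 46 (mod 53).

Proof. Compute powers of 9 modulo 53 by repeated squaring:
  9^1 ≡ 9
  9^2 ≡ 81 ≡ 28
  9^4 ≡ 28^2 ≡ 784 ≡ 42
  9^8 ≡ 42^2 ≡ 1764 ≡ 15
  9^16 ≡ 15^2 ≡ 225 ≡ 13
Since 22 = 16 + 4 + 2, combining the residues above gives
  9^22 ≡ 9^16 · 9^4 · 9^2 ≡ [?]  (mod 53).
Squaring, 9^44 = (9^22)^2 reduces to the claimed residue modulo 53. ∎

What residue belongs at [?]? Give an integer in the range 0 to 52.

Multiply the listed residues: 13 · 42 · 28 = 546 → 15288.
Reducing modulo 53: 15288 = 288·53 + 24, so 9^22 ≡ 24.

24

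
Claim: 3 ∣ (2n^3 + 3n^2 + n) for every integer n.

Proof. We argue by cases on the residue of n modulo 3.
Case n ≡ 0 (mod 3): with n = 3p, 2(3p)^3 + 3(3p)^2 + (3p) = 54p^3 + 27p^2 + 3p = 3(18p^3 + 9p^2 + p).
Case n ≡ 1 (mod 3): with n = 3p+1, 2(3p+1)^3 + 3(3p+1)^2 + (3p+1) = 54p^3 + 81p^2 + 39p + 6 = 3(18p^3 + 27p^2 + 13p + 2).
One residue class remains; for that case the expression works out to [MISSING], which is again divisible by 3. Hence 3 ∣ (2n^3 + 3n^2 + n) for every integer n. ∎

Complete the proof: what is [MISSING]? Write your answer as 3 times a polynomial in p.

3(18p^3 + 45p^2 + 37p + 10)

The residues treated are {0, 1}, so the missing case is n ≡ 2 (mod 3); write n = 3p+2.
Then 2(3p+2)^3 + 3(3p+2)^2 + (3p+2) = 54p^3 + 135p^2 + 111p + 30 = 3(18p^3 + 45p^2 + 37p + 10).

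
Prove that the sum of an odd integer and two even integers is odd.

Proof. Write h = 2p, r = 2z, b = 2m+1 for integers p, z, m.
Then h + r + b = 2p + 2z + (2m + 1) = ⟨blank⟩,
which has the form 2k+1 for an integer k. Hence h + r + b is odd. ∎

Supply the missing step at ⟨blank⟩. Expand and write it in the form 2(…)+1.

2(m + p + z) + 1

2p + 2z + (2m + 1) = 2m + 2p + 2z + 1
= 2(m + p + z) + 1.
Since m + p + z is an integer, the sum is of the form 2k+1 for an integer k.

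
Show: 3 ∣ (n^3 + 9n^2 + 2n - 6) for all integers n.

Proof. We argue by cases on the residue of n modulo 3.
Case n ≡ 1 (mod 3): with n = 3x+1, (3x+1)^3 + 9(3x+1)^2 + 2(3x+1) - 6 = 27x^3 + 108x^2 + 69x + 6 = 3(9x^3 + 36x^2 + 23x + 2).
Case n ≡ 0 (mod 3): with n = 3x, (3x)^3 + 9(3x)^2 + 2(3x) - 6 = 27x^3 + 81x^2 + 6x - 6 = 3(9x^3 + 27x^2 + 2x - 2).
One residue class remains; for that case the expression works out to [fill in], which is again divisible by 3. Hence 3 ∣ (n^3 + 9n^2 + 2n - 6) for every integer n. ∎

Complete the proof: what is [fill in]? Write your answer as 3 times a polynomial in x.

Only n ≡ 2 (mod 3) is unaccounted for. Put n = 3x+2:
(3x+2)^3 + 9(3x+2)^2 + 2(3x+2) - 6 expands to 27x^3 + 135x^2 + 150x + 42,
and factoring out 3 leaves 3(9x^3 + 45x^2 + 50x + 14).

3(9x^3 + 45x^2 + 50x + 14)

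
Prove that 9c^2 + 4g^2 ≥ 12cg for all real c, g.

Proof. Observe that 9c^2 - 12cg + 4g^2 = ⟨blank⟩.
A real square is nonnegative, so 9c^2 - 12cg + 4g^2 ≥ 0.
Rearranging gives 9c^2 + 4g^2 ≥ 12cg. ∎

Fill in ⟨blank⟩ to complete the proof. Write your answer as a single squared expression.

(3c - 2g)^2

9c^2 - 12cg + 4g^2 is a perfect-square trinomial: the outer terms are (3c)^2 and (2g)^2, and the cross term is -2·3c·2g.
So 9c^2 - 12cg + 4g^2 = (3c - 2g)^2 ≥ 0.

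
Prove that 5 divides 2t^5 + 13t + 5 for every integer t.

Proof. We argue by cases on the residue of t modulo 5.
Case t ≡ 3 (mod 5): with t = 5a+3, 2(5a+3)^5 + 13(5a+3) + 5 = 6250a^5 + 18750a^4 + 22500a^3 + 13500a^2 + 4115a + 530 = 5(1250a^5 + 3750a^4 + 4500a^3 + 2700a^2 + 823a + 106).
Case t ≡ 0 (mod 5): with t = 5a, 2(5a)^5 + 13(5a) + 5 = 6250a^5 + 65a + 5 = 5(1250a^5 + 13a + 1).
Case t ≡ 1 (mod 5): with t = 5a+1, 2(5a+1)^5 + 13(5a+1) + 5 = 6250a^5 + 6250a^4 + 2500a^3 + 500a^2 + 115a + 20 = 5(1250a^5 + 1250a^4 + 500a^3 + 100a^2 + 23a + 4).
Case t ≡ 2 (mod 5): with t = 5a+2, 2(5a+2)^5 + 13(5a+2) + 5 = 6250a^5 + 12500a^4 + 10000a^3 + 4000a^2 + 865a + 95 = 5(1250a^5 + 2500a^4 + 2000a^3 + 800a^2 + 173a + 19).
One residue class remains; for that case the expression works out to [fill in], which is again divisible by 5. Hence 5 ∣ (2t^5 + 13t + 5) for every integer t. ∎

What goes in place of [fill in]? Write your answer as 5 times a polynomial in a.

Only t ≡ 4 (mod 5) is unaccounted for. Put t = 5a+4:
2(5a+4)^5 + 13(5a+4) + 5 expands to 6250a^5 + 25000a^4 + 40000a^3 + 32000a^2 + 12865a + 2105,
and factoring out 5 leaves 5(1250a^5 + 5000a^4 + 8000a^3 + 6400a^2 + 2573a + 421).

5(1250a^5 + 5000a^4 + 8000a^3 + 6400a^2 + 2573a + 421)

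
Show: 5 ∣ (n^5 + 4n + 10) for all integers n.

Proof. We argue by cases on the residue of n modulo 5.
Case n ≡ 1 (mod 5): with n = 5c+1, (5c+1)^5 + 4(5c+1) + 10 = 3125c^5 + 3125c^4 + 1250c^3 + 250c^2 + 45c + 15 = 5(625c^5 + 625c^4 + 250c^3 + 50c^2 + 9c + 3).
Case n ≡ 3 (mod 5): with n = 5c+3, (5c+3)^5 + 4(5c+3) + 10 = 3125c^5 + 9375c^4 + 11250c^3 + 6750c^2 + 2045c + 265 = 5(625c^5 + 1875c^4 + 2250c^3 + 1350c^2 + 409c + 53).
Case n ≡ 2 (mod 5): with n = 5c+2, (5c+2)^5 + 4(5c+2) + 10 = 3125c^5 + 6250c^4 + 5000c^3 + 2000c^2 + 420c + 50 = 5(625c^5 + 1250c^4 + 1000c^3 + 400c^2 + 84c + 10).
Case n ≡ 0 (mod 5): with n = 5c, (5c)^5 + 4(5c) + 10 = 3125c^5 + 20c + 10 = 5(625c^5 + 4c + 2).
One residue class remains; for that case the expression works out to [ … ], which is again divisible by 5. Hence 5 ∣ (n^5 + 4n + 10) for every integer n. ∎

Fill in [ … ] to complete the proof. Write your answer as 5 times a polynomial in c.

5(625c^5 + 2500c^4 + 4000c^3 + 3200c^2 + 1284c + 210)

The residues treated are {1, 3, 2, 0}, so the missing case is n ≡ 4 (mod 5); write n = 5c+4.
Then (5c+4)^5 + 4(5c+4) + 10 = 3125c^5 + 12500c^4 + 20000c^3 + 16000c^2 + 6420c + 1050 = 5(625c^5 + 2500c^4 + 4000c^3 + 3200c^2 + 1284c + 210).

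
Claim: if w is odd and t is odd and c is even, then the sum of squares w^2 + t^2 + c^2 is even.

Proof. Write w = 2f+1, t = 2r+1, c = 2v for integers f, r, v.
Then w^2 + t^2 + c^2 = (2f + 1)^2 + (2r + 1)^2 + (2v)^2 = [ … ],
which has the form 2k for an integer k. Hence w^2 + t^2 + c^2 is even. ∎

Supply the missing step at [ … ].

2(2f^2 + 2f + 2r^2 + 2r + 2v^2 + 1)

(2f + 1)^2 + (2r + 1)^2 + (2v)^2 = 4f^2 + 4f + 4r^2 + 4r + 4v^2 + 2
= 2(2f^2 + 2f + 2r^2 + 2r + 2v^2 + 1).
Since 2f^2 + 2f + 2r^2 + 2r + 2v^2 + 1 is an integer, the sum of squares is of the form 2k for an integer k.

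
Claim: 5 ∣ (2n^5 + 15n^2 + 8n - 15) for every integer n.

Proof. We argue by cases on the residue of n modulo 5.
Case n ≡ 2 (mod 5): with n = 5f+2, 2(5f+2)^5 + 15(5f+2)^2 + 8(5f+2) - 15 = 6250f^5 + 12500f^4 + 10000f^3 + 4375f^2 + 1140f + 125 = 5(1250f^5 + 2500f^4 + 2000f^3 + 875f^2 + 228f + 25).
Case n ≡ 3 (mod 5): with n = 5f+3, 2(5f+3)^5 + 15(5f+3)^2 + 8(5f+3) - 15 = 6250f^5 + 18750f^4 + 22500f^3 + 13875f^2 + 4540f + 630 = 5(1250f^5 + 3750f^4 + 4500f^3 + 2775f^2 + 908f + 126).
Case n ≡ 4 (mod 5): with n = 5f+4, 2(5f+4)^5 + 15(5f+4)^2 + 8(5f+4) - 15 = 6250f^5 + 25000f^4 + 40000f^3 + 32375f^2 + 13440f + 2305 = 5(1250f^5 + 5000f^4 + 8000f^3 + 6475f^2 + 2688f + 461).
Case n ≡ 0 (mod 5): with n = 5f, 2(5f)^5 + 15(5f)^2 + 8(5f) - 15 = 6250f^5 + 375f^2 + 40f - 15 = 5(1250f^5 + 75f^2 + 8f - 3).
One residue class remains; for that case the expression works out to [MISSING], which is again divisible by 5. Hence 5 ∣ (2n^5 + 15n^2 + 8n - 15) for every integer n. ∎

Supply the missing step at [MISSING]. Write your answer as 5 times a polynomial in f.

The residues treated are {2, 3, 4, 0}, so the missing case is n ≡ 1 (mod 5); write n = 5f+1.
Then 2(5f+1)^5 + 15(5f+1)^2 + 8(5f+1) - 15 = 6250f^5 + 6250f^4 + 2500f^3 + 875f^2 + 240f + 10 = 5(1250f^5 + 1250f^4 + 500f^3 + 175f^2 + 48f + 2).

5(1250f^5 + 1250f^4 + 500f^3 + 175f^2 + 48f + 2)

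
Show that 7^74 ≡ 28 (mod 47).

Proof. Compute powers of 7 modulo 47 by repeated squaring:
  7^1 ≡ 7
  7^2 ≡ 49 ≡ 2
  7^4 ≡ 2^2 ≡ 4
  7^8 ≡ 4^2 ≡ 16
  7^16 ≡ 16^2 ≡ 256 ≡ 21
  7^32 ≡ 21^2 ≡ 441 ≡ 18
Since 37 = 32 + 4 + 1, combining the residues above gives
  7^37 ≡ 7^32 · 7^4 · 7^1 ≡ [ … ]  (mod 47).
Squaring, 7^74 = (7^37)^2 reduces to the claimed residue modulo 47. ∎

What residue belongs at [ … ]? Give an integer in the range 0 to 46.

34

7^32 · 7^4 · 7^1 ≡ 18 · 4 · 7 = 504.
504 mod 47 = 34, so 7^37 ≡ 34 (mod 47).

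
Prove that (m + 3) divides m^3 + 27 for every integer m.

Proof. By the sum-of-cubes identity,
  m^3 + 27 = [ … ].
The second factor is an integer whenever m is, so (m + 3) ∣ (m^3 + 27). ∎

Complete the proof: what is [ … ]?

(m + 3)(m^2 - 3m + 9)

a^3 + b^3 = (a + b)(a^2 - ab + b^2). With a = m, b = 3:
m^3 + 27 = (m + 3)(m^2 - 3m + 9).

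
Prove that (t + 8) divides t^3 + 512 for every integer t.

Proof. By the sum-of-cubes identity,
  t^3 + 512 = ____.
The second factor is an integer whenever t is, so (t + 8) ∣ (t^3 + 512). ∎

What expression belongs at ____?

a^3 + b^3 = (a + b)(a^2 - ab + b^2). With a = t, b = 8:
t^3 + 512 = (t + 8)(t^2 - 8t + 64).

(t + 8)(t^2 - 8t + 64)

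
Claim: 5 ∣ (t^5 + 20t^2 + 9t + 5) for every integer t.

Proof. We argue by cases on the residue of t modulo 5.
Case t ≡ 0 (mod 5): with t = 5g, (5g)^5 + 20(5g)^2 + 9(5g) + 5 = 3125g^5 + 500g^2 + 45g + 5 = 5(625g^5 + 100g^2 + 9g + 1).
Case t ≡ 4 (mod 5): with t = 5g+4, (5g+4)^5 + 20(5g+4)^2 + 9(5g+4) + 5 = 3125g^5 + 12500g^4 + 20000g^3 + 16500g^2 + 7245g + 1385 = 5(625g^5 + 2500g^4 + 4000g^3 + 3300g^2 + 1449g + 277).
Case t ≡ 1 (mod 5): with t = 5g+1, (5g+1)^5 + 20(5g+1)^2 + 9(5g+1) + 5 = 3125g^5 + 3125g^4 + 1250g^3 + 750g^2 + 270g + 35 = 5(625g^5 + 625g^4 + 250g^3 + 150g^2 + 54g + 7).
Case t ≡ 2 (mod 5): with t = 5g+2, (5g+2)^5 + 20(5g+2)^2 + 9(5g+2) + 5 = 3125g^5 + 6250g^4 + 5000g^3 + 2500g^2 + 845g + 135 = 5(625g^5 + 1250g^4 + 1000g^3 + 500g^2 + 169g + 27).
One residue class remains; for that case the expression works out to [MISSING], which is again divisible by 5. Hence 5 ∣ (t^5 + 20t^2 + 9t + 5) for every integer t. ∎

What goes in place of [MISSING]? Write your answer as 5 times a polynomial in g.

5(625g^5 + 1875g^4 + 2250g^3 + 1450g^2 + 534g + 91)

The residues treated are {0, 4, 1, 2}, so the missing case is t ≡ 3 (mod 5); write t = 5g+3.
Then (5g+3)^5 + 20(5g+3)^2 + 9(5g+3) + 5 = 3125g^5 + 9375g^4 + 11250g^3 + 7250g^2 + 2670g + 455 = 5(625g^5 + 1875g^4 + 2250g^3 + 1450g^2 + 534g + 91).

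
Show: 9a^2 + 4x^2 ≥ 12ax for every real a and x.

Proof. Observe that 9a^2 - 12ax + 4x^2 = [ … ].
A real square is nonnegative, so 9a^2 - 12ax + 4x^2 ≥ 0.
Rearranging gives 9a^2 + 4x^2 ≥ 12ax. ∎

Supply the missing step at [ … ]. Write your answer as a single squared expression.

The leading and trailing coefficients are 3^2 and 2^2, and 12 = 2·3·2, so the trinomial is (3a - 2x)^2.
Hence 9a^2 - 12ax + 4x^2 ≥ 0.

(3a - 2x)^2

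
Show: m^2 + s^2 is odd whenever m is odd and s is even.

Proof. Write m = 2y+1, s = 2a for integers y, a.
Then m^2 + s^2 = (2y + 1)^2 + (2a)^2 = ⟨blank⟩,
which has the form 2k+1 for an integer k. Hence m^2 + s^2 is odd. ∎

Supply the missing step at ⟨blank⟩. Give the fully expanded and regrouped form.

(2y + 1)^2 + (2a)^2 = 4a^2 + 4y^2 + 4y + 1
= 2(2a^2 + 2y^2 + 2y) + 1.
Since 2a^2 + 2y^2 + 2y is an integer, the sum of squares is of the form 2k+1 for an integer k.

2(2a^2 + 2y^2 + 2y) + 1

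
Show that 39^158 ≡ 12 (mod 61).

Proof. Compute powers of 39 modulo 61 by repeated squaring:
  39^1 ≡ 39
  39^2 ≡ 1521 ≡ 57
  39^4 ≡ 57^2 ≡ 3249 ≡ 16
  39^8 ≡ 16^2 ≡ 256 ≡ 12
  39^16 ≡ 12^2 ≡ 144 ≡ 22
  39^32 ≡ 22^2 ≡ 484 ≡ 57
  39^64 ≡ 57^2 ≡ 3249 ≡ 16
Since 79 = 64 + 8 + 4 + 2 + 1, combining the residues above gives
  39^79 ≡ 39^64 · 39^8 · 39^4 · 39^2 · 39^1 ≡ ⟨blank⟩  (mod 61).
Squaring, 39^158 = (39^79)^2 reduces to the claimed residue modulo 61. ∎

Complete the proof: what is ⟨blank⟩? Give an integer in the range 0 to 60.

39^64 · 39^8 · 39^4 · 39^2 · 39^1 ≡ 16 · 12 · 16 · 57 · 39 = 6829056.
6829056 mod 61 = 45, so 39^79 ≡ 45 (mod 61).

45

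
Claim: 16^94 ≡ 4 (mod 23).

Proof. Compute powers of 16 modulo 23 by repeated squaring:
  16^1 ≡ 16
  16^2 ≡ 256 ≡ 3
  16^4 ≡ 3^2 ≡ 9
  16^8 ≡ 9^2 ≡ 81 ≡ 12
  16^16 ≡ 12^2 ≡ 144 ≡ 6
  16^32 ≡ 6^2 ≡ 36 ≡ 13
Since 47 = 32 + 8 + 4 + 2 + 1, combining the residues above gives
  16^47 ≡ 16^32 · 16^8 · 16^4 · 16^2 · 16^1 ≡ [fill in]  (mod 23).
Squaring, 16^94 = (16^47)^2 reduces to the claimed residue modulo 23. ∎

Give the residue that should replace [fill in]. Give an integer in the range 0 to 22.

2

Multiply the listed residues: 13 · 12 · 9 · 3 · 16 = 156 → 1404 → 4212 → 67392.
Reducing modulo 23: 67392 = 2930·23 + 2, so 16^47 ≡ 2.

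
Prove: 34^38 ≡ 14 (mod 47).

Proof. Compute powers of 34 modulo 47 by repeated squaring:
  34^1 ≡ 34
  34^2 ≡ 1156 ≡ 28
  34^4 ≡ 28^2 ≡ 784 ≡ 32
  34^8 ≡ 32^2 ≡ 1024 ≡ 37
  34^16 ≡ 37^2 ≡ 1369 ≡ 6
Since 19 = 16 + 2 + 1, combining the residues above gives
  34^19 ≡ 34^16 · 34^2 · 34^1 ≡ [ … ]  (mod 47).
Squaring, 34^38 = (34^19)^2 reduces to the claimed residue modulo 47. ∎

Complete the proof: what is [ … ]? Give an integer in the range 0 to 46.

25

Multiply the listed residues: 6 · 28 · 34 = 168 → 5712.
Reducing modulo 47: 5712 = 121·47 + 25, so 34^19 ≡ 25.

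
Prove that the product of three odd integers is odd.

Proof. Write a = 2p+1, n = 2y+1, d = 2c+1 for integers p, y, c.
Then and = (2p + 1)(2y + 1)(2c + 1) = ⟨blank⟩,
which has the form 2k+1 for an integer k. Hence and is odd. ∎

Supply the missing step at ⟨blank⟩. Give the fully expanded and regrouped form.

Expanding: (2p + 1)(2y + 1)(2c + 1) = 8cpy + 4cp + 4cy + 2c + 4py + 2p + 2y + 1.
Every term except the constant is even, so this is 2(4cpy + 2cp + 2cy + c + 2py + p + y) + 1,
and 4cpy + 2cp + 2cy + c + 2py + p + y ∈ ℤ gives the required form.

2(4cpy + 2cp + 2cy + c + 2py + p + y) + 1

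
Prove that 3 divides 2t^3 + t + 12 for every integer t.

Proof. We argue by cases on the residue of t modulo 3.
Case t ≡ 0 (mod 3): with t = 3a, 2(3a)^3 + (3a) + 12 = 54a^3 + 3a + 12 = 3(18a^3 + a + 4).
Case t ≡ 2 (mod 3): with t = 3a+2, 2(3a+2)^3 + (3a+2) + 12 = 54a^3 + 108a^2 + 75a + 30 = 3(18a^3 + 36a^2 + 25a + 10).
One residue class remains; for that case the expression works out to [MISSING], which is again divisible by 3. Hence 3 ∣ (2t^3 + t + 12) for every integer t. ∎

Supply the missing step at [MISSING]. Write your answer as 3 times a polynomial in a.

Only t ≡ 1 (mod 3) is unaccounted for. Put t = 3a+1:
2(3a+1)^3 + (3a+1) + 12 expands to 54a^3 + 54a^2 + 21a + 15,
and factoring out 3 leaves 3(18a^3 + 18a^2 + 7a + 5).

3(18a^3 + 18a^2 + 7a + 5)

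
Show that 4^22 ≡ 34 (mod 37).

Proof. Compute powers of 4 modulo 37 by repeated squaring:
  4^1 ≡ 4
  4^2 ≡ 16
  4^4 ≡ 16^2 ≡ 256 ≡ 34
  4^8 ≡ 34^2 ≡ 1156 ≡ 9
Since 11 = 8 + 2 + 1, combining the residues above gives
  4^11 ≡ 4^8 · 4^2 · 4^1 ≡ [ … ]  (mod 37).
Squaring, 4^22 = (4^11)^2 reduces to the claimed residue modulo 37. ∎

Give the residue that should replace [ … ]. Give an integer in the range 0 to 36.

Multiply the listed residues: 9 · 16 · 4 = 144 → 576.
Reducing modulo 37: 576 = 15·37 + 21, so 4^11 ≡ 21.

21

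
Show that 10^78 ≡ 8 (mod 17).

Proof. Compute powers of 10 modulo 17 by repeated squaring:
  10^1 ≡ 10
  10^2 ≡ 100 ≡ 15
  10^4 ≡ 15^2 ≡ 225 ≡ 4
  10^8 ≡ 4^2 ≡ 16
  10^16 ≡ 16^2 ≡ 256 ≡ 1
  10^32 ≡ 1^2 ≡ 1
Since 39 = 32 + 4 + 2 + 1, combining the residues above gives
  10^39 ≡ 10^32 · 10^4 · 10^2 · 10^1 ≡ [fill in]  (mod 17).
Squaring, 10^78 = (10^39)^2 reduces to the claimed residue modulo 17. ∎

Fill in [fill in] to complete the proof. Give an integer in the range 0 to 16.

5

10^32 · 10^4 · 10^2 · 10^1 ≡ 1 · 4 · 15 · 10 = 600.
600 mod 17 = 5, so 10^39 ≡ 5 (mod 17).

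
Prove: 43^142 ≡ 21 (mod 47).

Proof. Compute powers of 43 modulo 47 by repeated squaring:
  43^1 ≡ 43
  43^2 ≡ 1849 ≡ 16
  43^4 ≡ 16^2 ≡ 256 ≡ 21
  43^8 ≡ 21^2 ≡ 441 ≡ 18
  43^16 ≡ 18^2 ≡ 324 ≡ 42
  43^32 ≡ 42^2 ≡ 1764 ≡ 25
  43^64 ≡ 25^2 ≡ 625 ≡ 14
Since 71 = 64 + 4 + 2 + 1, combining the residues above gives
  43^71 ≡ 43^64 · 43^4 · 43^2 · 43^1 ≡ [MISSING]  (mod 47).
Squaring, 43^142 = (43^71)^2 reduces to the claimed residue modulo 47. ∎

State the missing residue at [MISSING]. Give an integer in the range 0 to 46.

31

Multiply the listed residues: 14 · 21 · 16 · 43 = 294 → 4704 → 202272.
Reducing modulo 47: 202272 = 4303·47 + 31, so 43^71 ≡ 31.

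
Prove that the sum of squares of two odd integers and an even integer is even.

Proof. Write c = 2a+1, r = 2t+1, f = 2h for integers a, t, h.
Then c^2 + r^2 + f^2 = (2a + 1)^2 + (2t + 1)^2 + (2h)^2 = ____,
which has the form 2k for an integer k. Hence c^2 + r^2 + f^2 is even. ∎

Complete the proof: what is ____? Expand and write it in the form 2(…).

Expanding: (2a + 1)^2 + (2t + 1)^2 + (2h)^2 = 4a^2 + 4a + 4h^2 + 4t^2 + 4t + 2.
Every term is even; pulling out the factor of 2 gives 2(2a^2 + 2a + 2h^2 + 2t^2 + 2t + 1).

2(2a^2 + 2a + 2h^2 + 2t^2 + 2t + 1)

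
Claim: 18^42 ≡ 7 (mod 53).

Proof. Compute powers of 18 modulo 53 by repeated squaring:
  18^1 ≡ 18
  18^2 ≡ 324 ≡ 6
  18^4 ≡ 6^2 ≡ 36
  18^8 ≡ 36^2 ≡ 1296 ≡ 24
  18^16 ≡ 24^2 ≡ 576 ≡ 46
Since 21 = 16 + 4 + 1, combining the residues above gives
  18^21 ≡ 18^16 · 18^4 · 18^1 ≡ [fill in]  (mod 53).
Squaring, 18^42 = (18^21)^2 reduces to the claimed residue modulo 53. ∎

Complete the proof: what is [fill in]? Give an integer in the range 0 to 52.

22

Multiply the listed residues: 46 · 36 · 18 = 1656 → 29808.
Reducing modulo 53: 29808 = 562·53 + 22, so 18^21 ≡ 22.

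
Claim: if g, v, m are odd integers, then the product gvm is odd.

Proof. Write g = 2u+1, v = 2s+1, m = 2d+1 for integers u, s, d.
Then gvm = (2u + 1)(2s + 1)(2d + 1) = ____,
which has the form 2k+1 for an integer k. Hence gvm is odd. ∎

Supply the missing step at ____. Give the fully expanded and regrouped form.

(2u + 1)(2s + 1)(2d + 1) = 8dsu + 4ds + 4du + 2d + 4su + 2s + 2u + 1
= 2(4dsu + 2ds + 2du + d + 2su + s + u) + 1.
Since 4dsu + 2ds + 2du + d + 2su + s + u is an integer, the product is of the form 2k+1 for an integer k.

2(4dsu + 2ds + 2du + d + 2su + s + u) + 1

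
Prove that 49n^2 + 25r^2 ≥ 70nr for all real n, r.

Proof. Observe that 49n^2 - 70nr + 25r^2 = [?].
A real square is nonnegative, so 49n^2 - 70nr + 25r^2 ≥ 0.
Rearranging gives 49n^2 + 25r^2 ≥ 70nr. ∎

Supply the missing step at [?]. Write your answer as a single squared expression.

The leading and trailing coefficients are 7^2 and 5^2, and 70 = 2·7·5, so the trinomial is (7n - 5r)^2.
Hence 49n^2 - 70nr + 25r^2 ≥ 0.

(7n - 5r)^2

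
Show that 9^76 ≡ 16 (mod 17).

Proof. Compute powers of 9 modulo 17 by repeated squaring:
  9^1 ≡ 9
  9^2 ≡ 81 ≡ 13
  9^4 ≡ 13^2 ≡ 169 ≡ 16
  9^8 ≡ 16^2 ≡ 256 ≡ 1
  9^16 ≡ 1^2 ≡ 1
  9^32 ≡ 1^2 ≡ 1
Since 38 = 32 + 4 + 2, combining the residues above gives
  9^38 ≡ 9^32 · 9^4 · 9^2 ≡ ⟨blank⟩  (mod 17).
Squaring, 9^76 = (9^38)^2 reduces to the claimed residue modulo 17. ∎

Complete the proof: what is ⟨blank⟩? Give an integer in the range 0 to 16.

4

Multiply the listed residues: 1 · 16 · 13 = 16 → 208.
Reducing modulo 17: 208 = 12·17 + 4, so 9^38 ≡ 4.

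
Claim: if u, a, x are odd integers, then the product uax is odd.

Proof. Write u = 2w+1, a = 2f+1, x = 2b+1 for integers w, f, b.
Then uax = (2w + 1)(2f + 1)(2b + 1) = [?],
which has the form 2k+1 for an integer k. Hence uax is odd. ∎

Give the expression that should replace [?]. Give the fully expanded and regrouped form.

Expanding: (2w + 1)(2f + 1)(2b + 1) = 8bfw + 4bf + 4bw + 2b + 4fw + 2f + 2w + 1.
Every term except the constant is even, so this is 2(4bfw + 2bf + 2bw + b + 2fw + f + w) + 1,
and 4bfw + 2bf + 2bw + b + 2fw + f + w ∈ ℤ gives the required form.

2(4bfw + 2bf + 2bw + b + 2fw + f + w) + 1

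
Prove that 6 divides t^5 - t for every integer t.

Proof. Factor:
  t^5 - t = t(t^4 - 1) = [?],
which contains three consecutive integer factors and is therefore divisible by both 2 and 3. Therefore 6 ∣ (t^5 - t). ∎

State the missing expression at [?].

t^4 - 1 = (t^2 - 1)(t^2 + 1), and t^2 - 1 = (t-1)(t+1).
So t(t^4 - 1) = (t - 1)t(t + 1)(t^2 + 1).

(t - 1)t(t + 1)(t^2 + 1)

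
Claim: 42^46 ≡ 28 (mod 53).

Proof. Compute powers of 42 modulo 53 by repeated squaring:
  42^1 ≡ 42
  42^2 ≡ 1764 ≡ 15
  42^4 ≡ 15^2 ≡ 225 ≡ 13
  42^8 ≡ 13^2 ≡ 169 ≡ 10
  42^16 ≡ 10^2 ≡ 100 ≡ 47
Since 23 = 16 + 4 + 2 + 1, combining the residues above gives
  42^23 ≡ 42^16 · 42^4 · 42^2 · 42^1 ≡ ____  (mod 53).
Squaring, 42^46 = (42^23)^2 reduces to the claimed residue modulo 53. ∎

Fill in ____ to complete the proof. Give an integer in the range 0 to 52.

Multiply the listed residues: 47 · 13 · 15 · 42 = 611 → 9165 → 384930.
Reducing modulo 53: 384930 = 7262·53 + 44, so 42^23 ≡ 44.

44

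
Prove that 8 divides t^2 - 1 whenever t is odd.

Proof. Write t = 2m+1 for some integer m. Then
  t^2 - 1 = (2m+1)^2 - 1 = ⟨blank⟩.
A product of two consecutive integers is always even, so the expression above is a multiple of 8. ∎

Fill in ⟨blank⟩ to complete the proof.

(2m+1)^2 - 1 = 4m^2 + 4m + 1 - 1 = 4m^2 + 4m = 4m(m+1).
Since m and m+1 are consecutive, m(m+1) is even, and 4·(even) is a multiple of 8.

4m(m + 1)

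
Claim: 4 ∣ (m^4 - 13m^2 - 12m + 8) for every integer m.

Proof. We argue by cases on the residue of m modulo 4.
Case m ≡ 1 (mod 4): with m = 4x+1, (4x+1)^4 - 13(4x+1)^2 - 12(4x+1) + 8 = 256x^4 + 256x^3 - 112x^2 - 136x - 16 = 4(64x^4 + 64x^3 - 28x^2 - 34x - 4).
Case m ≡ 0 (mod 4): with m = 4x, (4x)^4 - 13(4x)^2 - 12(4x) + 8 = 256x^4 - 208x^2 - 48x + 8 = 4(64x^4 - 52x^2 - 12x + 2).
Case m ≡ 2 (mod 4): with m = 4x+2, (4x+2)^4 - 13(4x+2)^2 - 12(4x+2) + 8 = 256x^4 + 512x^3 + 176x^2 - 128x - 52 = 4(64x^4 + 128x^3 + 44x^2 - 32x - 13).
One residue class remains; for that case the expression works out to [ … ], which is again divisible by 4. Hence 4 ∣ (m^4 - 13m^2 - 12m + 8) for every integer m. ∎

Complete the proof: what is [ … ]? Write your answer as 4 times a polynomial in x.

4(64x^4 + 192x^3 + 164x^2 + 18x - 16)

The residues treated are {1, 0, 2}, so the missing case is m ≡ 3 (mod 4); write m = 4x+3.
Then (4x+3)^4 - 13(4x+3)^2 - 12(4x+3) + 8 = 256x^4 + 768x^3 + 656x^2 + 72x - 64 = 4(64x^4 + 192x^3 + 164x^2 + 18x - 16).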